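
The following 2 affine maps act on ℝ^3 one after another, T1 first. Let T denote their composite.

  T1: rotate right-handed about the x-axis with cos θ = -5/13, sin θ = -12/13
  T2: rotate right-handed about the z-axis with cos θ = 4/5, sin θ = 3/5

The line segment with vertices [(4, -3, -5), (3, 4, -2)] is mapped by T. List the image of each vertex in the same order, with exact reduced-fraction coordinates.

T1 rotate right-handed about the x-axis with cos θ = -5/13, sin θ = -12/13: (4, -3, -5) → (4, -45/13, 61/13); (3, 4, -2) → (3, -44/13, -38/13)
T2 rotate right-handed about the z-axis with cos θ = 4/5, sin θ = 3/5: (4, -45/13, 61/13) → (343/65, -24/65, 61/13); (3, -44/13, -38/13) → (288/65, -59/65, -38/13)

image vertices: (343/65, -24/65, 61/13), (288/65, -59/65, -38/13)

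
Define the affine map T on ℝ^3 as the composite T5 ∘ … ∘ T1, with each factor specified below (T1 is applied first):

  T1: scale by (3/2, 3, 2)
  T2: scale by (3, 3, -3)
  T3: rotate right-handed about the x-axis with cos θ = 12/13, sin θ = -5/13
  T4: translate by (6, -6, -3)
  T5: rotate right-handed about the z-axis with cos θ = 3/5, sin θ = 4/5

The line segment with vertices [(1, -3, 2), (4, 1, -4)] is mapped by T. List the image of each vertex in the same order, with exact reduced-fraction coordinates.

image vertices: (903/26, -168/13, -48/13), (336/65, 1698/65, 204/13)

T1 scale by (3/2, 3, 2): (1, -3, 2) → (3/2, -9, 4); (4, 1, -4) → (6, 3, -8)
T2 scale by (3, 3, -3): (3/2, -9, 4) → (9/2, -27, -12); (6, 3, -8) → (18, 9, 24)
T3 rotate right-handed about the x-axis with cos θ = 12/13, sin θ = -5/13: (9/2, -27, -12) → (9/2, -384/13, -9/13); (18, 9, 24) → (18, 228/13, 243/13)
T4 translate by (6, -6, -3): (9/2, -384/13, -9/13) → (21/2, -462/13, -48/13); (18, 228/13, 243/13) → (24, 150/13, 204/13)
T5 rotate right-handed about the z-axis with cos θ = 3/5, sin θ = 4/5: (21/2, -462/13, -48/13) → (903/26, -168/13, -48/13); (24, 150/13, 204/13) → (336/65, 1698/65, 204/13)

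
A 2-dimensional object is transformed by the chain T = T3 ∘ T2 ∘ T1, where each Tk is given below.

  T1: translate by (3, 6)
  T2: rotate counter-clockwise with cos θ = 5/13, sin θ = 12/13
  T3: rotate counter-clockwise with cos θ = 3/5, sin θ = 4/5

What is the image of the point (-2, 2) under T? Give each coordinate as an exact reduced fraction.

T(p) = (-37/5, -16/5)

T1 translate by (3, 6): (-2, 2) → (1, 8)
T2 rotate counter-clockwise with cos θ = 5/13, sin θ = 12/13: (1, 8) → (-7, 4)
T3 rotate counter-clockwise with cos θ = 3/5, sin θ = 4/5: (-7, 4) → (-37/5, -16/5)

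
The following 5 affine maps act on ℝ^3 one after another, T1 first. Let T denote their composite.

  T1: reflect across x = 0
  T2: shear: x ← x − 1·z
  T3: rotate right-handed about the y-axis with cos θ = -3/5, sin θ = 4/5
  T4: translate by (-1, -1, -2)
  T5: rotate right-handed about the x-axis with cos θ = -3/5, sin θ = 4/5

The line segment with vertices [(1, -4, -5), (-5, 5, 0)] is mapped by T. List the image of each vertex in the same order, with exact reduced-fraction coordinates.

image vertices: (-37/5, 119/25, -67/25), (-4, 12/5, 34/5)

T1 reflect across x = 0: (1, -4, -5) → (-1, -4, -5); (-5, 5, 0) → (5, 5, 0)
T2 shear: x ← x − 1·z: (-1, -4, -5) → (4, -4, -5); (5, 5, 0) → (5, 5, 0)
T3 rotate right-handed about the y-axis with cos θ = -3/5, sin θ = 4/5: (4, -4, -5) → (-32/5, -4, -1/5); (5, 5, 0) → (-3, 5, -4)
T4 translate by (-1, -1, -2): (-32/5, -4, -1/5) → (-37/5, -5, -11/5); (-3, 5, -4) → (-4, 4, -6)
T5 rotate right-handed about the x-axis with cos θ = -3/5, sin θ = 4/5: (-37/5, -5, -11/5) → (-37/5, 119/25, -67/25); (-4, 4, -6) → (-4, 12/5, 34/5)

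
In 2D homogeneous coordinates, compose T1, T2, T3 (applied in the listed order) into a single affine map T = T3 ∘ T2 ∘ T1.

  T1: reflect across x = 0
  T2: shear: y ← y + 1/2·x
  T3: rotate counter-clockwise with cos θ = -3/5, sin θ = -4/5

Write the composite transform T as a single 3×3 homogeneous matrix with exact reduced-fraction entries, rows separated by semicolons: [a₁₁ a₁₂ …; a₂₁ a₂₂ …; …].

T1 = [-1 0 0; 0 1 0; 0 0 1]
T2·T1 = [-1 0 0; -1/2 1 0; 0 0 1]
T3·…·T1 = [1/5 4/5 0; 11/10 -3/5 0; 0 0 1]

T = [1/5 4/5 0; 11/10 -3/5 0; 0 0 1]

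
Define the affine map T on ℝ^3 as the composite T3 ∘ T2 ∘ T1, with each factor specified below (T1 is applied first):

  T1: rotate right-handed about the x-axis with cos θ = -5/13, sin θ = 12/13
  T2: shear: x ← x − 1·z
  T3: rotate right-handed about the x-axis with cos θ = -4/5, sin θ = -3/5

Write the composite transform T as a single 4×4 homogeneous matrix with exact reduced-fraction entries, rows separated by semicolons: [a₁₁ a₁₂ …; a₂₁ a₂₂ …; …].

T1 = [1 0 0 0; 0 -5/13 -12/13 0; 0 12/13 -5/13 0; 0 0 0 1]
T2·T1 = [1 -12/13 5/13 0; 0 -5/13 -12/13 0; 0 12/13 -5/13 0; 0 0 0 1]
T3·…·T1 = [1 -12/13 5/13 0; 0 56/65 33/65 0; 0 -33/65 56/65 0; 0 0 0 1]

T = [1 -12/13 5/13 0; 0 56/65 33/65 0; 0 -33/65 56/65 0; 0 0 0 1]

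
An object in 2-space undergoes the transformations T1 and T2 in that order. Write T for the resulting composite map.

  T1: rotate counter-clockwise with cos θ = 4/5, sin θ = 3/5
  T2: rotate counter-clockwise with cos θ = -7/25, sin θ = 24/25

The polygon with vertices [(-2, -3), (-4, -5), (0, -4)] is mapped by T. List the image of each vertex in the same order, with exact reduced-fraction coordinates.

T1 rotate counter-clockwise with cos θ = 4/5, sin θ = 3/5: (-2, -3) → (1/5, -18/5); (-4, -5) → (-1/5, -32/5); (0, -4) → (12/5, -16/5)
T2 rotate counter-clockwise with cos θ = -7/25, sin θ = 24/25: (1/5, -18/5) → (17/5, 6/5); (-1/5, -32/5) → (31/5, 8/5); (12/5, -16/5) → (12/5, 16/5)

image vertices: (17/5, 6/5), (31/5, 8/5), (12/5, 16/5)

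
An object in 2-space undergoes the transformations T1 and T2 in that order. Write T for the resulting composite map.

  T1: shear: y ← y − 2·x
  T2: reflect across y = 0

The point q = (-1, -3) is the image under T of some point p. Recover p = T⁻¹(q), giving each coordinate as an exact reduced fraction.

T1 = [1 0 0; -2 1 0; 0 0 1]
T2·T1 = [1 0 0; 2 -1 0; 0 0 1]
det M = -1; M⁻¹ = [1 0 0; 2 -1 0; 0 0 1]
M⁻¹ · (-1, -3)ᵀ = (-1, 1)ᵀ

p = (-1, 1)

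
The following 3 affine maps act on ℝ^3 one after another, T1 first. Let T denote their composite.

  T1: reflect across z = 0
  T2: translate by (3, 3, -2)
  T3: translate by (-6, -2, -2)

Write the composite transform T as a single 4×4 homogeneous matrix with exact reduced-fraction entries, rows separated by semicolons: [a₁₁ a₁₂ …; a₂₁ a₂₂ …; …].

T1 = [1 0 0 0; 0 1 0 0; 0 0 -1 0; 0 0 0 1]
T2·T1 = [1 0 0 3; 0 1 0 3; 0 0 -1 -2; 0 0 0 1]
T3·…·T1 = [1 0 0 -3; 0 1 0 1; 0 0 -1 -4; 0 0 0 1]

T = [1 0 0 -3; 0 1 0 1; 0 0 -1 -4; 0 0 0 1]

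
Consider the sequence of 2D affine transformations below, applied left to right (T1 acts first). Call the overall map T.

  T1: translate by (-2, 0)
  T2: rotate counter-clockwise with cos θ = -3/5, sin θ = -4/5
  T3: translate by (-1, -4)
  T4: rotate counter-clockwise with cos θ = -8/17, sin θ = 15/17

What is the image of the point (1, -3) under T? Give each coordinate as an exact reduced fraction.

T1 translate by (-2, 0): (1, -3) → (-1, -3)
T2 rotate counter-clockwise with cos θ = -3/5, sin θ = -4/5: (-1, -3) → (-9/5, 13/5)
T3 translate by (-1, -4): (-9/5, 13/5) → (-14/5, -7/5)
T4 rotate counter-clockwise with cos θ = -8/17, sin θ = 15/17: (-14/5, -7/5) → (217/85, -154/85)

T(p) = (217/85, -154/85)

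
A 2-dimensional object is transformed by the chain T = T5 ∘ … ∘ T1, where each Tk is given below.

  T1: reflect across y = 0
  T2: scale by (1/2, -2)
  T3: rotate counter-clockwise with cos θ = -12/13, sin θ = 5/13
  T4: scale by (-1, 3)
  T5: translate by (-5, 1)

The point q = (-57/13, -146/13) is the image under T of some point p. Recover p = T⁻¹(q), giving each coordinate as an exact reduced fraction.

T1 = [1 0 0; 0 -1 0; 0 0 1]
T2·T1 = [1/2 0 0; 0 2 0; 0 0 1]
T3·…·T1 = [-6/13 -10/13 0; 5/26 -24/13 0; 0 0 1]
T4·…·T1 = [6/13 10/13 0; 15/26 -72/13 0; 0 0 1]
T5·…·T1 = [6/13 10/13 -5; 15/26 -72/13 1; 0 0 1]
det M = -3; M⁻¹ = [24/13 10/39 350/39; 5/26 -2/13 29/26; 0 0 1]
M⁻¹ · (-57/13, -146/13)ᵀ = (-2, 2)ᵀ

p = (-2, 2)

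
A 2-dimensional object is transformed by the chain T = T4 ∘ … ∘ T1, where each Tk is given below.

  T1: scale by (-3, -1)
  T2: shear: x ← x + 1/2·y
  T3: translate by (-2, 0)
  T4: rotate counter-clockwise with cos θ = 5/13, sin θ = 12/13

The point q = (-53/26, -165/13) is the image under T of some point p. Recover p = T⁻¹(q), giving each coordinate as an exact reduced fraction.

T1 = [-3 0 0; 0 -1 0; 0 0 1]
T2·T1 = [-3 -1/2 0; 0 -1 0; 0 0 1]
T3·…·T1 = [-3 -1/2 -2; 0 -1 0; 0 0 1]
T4·…·T1 = [-15/13 19/26 -10/13; -36/13 -11/13 -24/13; 0 0 1]
det M = 3; M⁻¹ = [-11/39 -19/78 -2/3; 12/13 -5/13 0; 0 0 1]
M⁻¹ · (-53/26, -165/13)ᵀ = (3, 3)ᵀ

p = (3, 3)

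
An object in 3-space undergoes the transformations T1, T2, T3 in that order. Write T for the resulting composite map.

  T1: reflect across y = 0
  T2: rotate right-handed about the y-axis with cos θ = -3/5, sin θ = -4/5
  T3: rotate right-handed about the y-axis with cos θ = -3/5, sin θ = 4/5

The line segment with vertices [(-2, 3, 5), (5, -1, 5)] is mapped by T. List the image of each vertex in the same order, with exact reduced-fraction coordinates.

image vertices: (-2, -3, 5), (5, 1, 5)

T1 reflect across y = 0: (-2, 3, 5) → (-2, -3, 5); (5, -1, 5) → (5, 1, 5)
T2 rotate right-handed about the y-axis with cos θ = -3/5, sin θ = -4/5: (-2, -3, 5) → (-14/5, -3, -23/5); (5, 1, 5) → (-7, 1, 1)
T3 rotate right-handed about the y-axis with cos θ = -3/5, sin θ = 4/5: (-14/5, -3, -23/5) → (-2, -3, 5); (-7, 1, 1) → (5, 1, 5)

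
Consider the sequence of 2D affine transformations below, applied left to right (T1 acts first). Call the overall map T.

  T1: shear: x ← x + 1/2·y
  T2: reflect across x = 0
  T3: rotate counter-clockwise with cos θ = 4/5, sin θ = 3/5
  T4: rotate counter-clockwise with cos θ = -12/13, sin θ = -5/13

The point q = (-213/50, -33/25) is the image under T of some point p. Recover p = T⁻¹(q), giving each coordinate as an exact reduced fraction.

T1 = [1 1/2 0; 0 1 0; 0 0 1]
T2·T1 = [-1 -1/2 0; 0 1 0; 0 0 1]
T3·…·T1 = [-4/5 -1 0; -3/5 1/2 0; 0 0 1]
T4·…·T1 = [33/65 29/26 0; 56/65 -1/13 0; 0 0 1]
det M = -1; M⁻¹ = [1/13 29/26 0; 56/65 -33/65 0; 0 0 1]
M⁻¹ · (-213/50, -33/25)ᵀ = (-9/5, -3)ᵀ

p = (-9/5, -3)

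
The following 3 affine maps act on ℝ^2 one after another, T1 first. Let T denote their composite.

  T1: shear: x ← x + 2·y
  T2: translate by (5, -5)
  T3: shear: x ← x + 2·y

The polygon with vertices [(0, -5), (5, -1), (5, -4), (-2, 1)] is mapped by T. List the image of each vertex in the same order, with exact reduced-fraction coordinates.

T1 shear: x ← x + 2·y: (0, -5) → (-10, -5); (5, -1) → (3, -1); (5, -4) → (-3, -4); (-2, 1) → (0, 1)
T2 translate by (5, -5): (-10, -5) → (-5, -10); (3, -1) → (8, -6); (-3, -4) → (2, -9); (0, 1) → (5, -4)
T3 shear: x ← x + 2·y: (-5, -10) → (-25, -10); (8, -6) → (-4, -6); (2, -9) → (-16, -9); (5, -4) → (-3, -4)

image vertices: (-25, -10), (-4, -6), (-16, -9), (-3, -4)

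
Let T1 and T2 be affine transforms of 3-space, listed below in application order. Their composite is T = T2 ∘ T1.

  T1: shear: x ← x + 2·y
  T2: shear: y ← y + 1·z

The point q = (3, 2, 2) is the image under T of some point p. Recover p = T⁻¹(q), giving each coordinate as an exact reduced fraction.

p = (3, 0, 2)

T1 = [1 2 0 0; 0 1 0 0; 0 0 1 0; 0 0 0 1]
T2·T1 = [1 2 0 0; 0 1 1 0; 0 0 1 0; 0 0 0 1]
det M = 1; M⁻¹ = [1 -2 2 0; 0 1 -1 0; 0 0 1 0; 0 0 0 1]
M⁻¹ · (3, 2, 2)ᵀ = (3, 0, 2)ᵀ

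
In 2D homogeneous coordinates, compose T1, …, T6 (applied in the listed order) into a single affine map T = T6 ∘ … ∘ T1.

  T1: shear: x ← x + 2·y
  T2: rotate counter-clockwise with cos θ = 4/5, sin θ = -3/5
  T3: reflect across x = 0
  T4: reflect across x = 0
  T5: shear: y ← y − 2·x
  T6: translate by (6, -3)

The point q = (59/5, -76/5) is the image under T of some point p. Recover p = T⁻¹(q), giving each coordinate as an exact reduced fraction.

T1 = [1 2 0; 0 1 0; 0 0 1]
T2·T1 = [4/5 11/5 0; -3/5 -2/5 0; 0 0 1]
T3·…·T1 = [-4/5 -11/5 0; -3/5 -2/5 0; 0 0 1]
T4·…·T1 = [4/5 11/5 0; -3/5 -2/5 0; 0 0 1]
T5·…·T1 = [4/5 11/5 0; -11/5 -24/5 0; 0 0 1]
T6·…·T1 = [4/5 11/5 6; -11/5 -24/5 -3; 0 0 1]
det M = 1; M⁻¹ = [-24/5 -11/5 111/5; 11/5 4/5 -54/5; 0 0 1]
M⁻¹ · (59/5, -76/5)ᵀ = (-1, 3)ᵀ

p = (-1, 3)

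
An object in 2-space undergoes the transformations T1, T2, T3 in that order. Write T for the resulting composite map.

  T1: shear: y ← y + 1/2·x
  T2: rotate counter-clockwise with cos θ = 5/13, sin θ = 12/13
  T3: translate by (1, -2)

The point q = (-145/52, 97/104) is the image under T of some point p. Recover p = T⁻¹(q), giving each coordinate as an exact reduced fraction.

p = (5/4, 4)

T1 = [1 0 0; 1/2 1 0; 0 0 1]
T2·T1 = [-1/13 -12/13 0; 29/26 5/13 0; 0 0 1]
T3·…·T1 = [-1/13 -12/13 1; 29/26 5/13 -2; 0 0 1]
det M = 1; M⁻¹ = [5/13 12/13 19/13; -29/26 -1/13 25/26; 0 0 1]
M⁻¹ · (-145/52, 97/104)ᵀ = (5/4, 4)ᵀ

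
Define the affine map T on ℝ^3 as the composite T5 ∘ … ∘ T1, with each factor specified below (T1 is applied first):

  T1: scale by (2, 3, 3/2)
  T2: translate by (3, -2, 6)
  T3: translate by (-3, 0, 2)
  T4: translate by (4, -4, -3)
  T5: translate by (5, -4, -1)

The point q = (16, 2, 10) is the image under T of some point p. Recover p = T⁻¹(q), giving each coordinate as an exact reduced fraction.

T1 = [2 0 0 0; 0 3 0 0; 0 0 3/2 0; 0 0 0 1]
T2·T1 = [2 0 0 3; 0 3 0 -2; 0 0 3/2 6; 0 0 0 1]
T3·…·T1 = [2 0 0 0; 0 3 0 -2; 0 0 3/2 8; 0 0 0 1]
T4·…·T1 = [2 0 0 4; 0 3 0 -6; 0 0 3/2 5; 0 0 0 1]
T5·…·T1 = [2 0 0 9; 0 3 0 -10; 0 0 3/2 4; 0 0 0 1]
det M = 9; M⁻¹ = [1/2 0 0 -9/2; 0 1/3 0 10/3; 0 0 2/3 -8/3; 0 0 0 1]
M⁻¹ · (16, 2, 10)ᵀ = (7/2, 4, 4)ᵀ

p = (7/2, 4, 4)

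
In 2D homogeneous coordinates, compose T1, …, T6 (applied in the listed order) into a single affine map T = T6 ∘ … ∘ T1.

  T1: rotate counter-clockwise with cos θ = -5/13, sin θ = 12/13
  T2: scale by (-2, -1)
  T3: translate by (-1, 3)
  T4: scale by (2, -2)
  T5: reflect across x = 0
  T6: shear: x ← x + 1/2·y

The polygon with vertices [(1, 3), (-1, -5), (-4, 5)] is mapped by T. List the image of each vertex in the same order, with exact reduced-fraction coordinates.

image vertices: (-180/13, -84/13), (20, -4), (-246/13, -224/13)

T1 rotate counter-clockwise with cos θ = -5/13, sin θ = 12/13: (1, 3) → (-41/13, -3/13); (-1, -5) → (5, 1); (-4, 5) → (-40/13, -73/13)
T2 scale by (-2, -1): (-41/13, -3/13) → (82/13, 3/13); (5, 1) → (-10, -1); (-40/13, -73/13) → (80/13, 73/13)
T3 translate by (-1, 3): (82/13, 3/13) → (69/13, 42/13); (-10, -1) → (-11, 2); (80/13, 73/13) → (67/13, 112/13)
T4 scale by (2, -2): (69/13, 42/13) → (138/13, -84/13); (-11, 2) → (-22, -4); (67/13, 112/13) → (134/13, -224/13)
T5 reflect across x = 0: (138/13, -84/13) → (-138/13, -84/13); (-22, -4) → (22, -4); (134/13, -224/13) → (-134/13, -224/13)
T6 shear: x ← x + 1/2·y: (-138/13, -84/13) → (-180/13, -84/13); (22, -4) → (20, -4); (-134/13, -224/13) → (-246/13, -224/13)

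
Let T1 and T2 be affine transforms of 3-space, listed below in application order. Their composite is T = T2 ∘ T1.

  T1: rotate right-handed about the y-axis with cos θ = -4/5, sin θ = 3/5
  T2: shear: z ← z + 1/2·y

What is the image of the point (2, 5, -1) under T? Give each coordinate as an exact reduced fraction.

T(p) = (-11/5, 5, 21/10)

T1 rotate right-handed about the y-axis with cos θ = -4/5, sin θ = 3/5: (2, 5, -1) → (-11/5, 5, -2/5)
T2 shear: z ← z + 1/2·y: (-11/5, 5, -2/5) → (-11/5, 5, 21/10)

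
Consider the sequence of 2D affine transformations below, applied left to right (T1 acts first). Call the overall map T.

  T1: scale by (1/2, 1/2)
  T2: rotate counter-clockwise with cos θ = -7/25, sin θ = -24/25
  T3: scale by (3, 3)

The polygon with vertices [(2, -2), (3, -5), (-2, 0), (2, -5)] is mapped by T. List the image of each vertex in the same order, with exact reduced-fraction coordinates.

image vertices: (-93/25, -51/25), (-423/50, -111/50), (21/25, 72/25), (-201/25, -39/50)

T1 scale by (1/2, 1/2): (2, -2) → (1, -1); (3, -5) → (3/2, -5/2); (-2, 0) → (-1, 0); (2, -5) → (1, -5/2)
T2 rotate counter-clockwise with cos θ = -7/25, sin θ = -24/25: (1, -1) → (-31/25, -17/25); (3/2, -5/2) → (-141/50, -37/50); (-1, 0) → (7/25, 24/25); (1, -5/2) → (-67/25, -13/50)
T3 scale by (3, 3): (-31/25, -17/25) → (-93/25, -51/25); (-141/50, -37/50) → (-423/50, -111/50); (7/25, 24/25) → (21/25, 72/25); (-67/25, -13/50) → (-201/25, -39/50)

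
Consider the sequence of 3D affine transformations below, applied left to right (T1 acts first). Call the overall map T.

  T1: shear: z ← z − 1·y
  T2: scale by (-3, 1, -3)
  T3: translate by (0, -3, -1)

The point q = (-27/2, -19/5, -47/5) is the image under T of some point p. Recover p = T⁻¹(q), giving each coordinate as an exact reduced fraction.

T1 = [1 0 0 0; 0 1 0 0; 0 -1 1 0; 0 0 0 1]
T2·T1 = [-3 0 0 0; 0 1 0 0; 0 3 -3 0; 0 0 0 1]
T3·…·T1 = [-3 0 0 0; 0 1 0 -3; 0 3 -3 -1; 0 0 0 1]
det M = 9; M⁻¹ = [-1/3 0 0 0; 0 1 0 3; 0 1 -1/3 8/3; 0 0 0 1]
M⁻¹ · (-27/2, -19/5, -47/5)ᵀ = (9/2, -4/5, 2)ᵀ

p = (9/2, -4/5, 2)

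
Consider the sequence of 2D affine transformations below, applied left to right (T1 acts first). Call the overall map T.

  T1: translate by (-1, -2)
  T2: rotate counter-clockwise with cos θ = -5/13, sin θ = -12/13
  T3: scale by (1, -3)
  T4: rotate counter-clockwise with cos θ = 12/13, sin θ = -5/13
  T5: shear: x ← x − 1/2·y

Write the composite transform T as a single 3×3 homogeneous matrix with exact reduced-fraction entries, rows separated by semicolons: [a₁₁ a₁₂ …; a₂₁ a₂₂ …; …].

T1 = [1 0 -1; 0 1 -2; 0 0 1]
T2·T1 = [-5/13 12/13 -19/13; -12/13 -5/13 22/13; 0 0 1]
T3·…·T1 = [-5/13 12/13 -19/13; 36/13 15/13 -66/13; 0 0 1]
T4·…·T1 = [120/169 219/169 -558/169; 457/169 120/169 -697/169; 0 0 1]
T5·…·T1 = [-217/338 159/169 -419/338; 457/169 120/169 -697/169; 0 0 1]

T = [-217/338 159/169 -419/338; 457/169 120/169 -697/169; 0 0 1]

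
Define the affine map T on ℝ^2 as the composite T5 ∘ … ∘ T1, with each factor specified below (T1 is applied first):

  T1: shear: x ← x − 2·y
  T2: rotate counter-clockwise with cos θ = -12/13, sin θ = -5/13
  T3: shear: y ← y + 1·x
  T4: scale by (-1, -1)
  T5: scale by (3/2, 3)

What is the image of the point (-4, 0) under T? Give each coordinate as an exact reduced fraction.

T(p) = (-72/13, -204/13)

T1 shear: x ← x − 2·y: (-4, 0) → (-4, 0)
T2 rotate counter-clockwise with cos θ = -12/13, sin θ = -5/13: (-4, 0) → (48/13, 20/13)
T3 shear: y ← y + 1·x: (48/13, 20/13) → (48/13, 68/13)
T4 scale by (-1, -1): (48/13, 68/13) → (-48/13, -68/13)
T5 scale by (3/2, 3): (-48/13, -68/13) → (-72/13, -204/13)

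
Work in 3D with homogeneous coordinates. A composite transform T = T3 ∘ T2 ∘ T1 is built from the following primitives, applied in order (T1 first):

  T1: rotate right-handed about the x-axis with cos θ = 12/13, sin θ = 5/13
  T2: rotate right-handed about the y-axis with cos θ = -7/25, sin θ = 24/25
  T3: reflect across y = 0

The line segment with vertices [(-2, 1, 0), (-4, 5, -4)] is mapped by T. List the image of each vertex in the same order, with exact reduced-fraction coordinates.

T1 rotate right-handed about the x-axis with cos θ = 12/13, sin θ = 5/13: (-2, 1, 0) → (-2, 12/13, 5/13); (-4, 5, -4) → (-4, 80/13, -23/13)
T2 rotate right-handed about the y-axis with cos θ = -7/25, sin θ = 24/25: (-2, 12/13, 5/13) → (302/325, 12/13, 589/325); (-4, 80/13, -23/13) → (-188/325, 80/13, 1409/325)
T3 reflect across y = 0: (302/325, 12/13, 589/325) → (302/325, -12/13, 589/325); (-188/325, 80/13, 1409/325) → (-188/325, -80/13, 1409/325)

image vertices: (302/325, -12/13, 589/325), (-188/325, -80/13, 1409/325)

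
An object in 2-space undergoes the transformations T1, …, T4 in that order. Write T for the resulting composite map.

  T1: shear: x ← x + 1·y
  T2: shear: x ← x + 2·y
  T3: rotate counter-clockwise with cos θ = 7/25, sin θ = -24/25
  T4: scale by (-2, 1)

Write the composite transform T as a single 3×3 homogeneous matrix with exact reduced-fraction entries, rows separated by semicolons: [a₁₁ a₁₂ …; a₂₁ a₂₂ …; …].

T1 = [1 1 0; 0 1 0; 0 0 1]
T2·T1 = [1 3 0; 0 1 0; 0 0 1]
T3·…·T1 = [7/25 9/5 0; -24/25 -13/5 0; 0 0 1]
T4·…·T1 = [-14/25 -18/5 0; -24/25 -13/5 0; 0 0 1]

T = [-14/25 -18/5 0; -24/25 -13/5 0; 0 0 1]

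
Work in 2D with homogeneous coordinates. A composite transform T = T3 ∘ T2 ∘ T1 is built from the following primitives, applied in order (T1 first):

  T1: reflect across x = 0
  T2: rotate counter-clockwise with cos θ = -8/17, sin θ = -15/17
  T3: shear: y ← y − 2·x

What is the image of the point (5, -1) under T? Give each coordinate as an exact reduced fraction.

T1 reflect across x = 0: (5, -1) → (-5, -1)
T2 rotate counter-clockwise with cos θ = -8/17, sin θ = -15/17: (-5, -1) → (25/17, 83/17)
T3 shear: y ← y − 2·x: (25/17, 83/17) → (25/17, 33/17)

T(p) = (25/17, 33/17)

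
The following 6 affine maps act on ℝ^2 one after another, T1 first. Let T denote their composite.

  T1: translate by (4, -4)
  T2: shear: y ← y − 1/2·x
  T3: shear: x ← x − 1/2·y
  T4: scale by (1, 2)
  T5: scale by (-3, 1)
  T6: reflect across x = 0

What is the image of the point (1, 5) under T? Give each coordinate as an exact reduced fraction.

T(p) = (69/4, -3)

T1 translate by (4, -4): (1, 5) → (5, 1)
T2 shear: y ← y − 1/2·x: (5, 1) → (5, -3/2)
T3 shear: x ← x − 1/2·y: (5, -3/2) → (23/4, -3/2)
T4 scale by (1, 2): (23/4, -3/2) → (23/4, -3)
T5 scale by (-3, 1): (23/4, -3) → (-69/4, -3)
T6 reflect across x = 0: (-69/4, -3) → (69/4, -3)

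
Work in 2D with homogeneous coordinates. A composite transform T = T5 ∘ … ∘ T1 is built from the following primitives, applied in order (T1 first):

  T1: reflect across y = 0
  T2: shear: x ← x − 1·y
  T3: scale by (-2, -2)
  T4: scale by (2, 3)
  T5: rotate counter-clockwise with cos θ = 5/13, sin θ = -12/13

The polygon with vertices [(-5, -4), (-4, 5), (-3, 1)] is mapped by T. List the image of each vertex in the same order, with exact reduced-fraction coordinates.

image vertices: (-108/13, -552/13), (340/13, 198/13), (112/13, -66/13)

T1 reflect across y = 0: (-5, -4) → (-5, 4); (-4, 5) → (-4, -5); (-3, 1) → (-3, -1)
T2 shear: x ← x − 1·y: (-5, 4) → (-9, 4); (-4, -5) → (1, -5); (-3, -1) → (-2, -1)
T3 scale by (-2, -2): (-9, 4) → (18, -8); (1, -5) → (-2, 10); (-2, -1) → (4, 2)
T4 scale by (2, 3): (18, -8) → (36, -24); (-2, 10) → (-4, 30); (4, 2) → (8, 6)
T5 rotate counter-clockwise with cos θ = 5/13, sin θ = -12/13: (36, -24) → (-108/13, -552/13); (-4, 30) → (340/13, 198/13); (8, 6) → (112/13, -66/13)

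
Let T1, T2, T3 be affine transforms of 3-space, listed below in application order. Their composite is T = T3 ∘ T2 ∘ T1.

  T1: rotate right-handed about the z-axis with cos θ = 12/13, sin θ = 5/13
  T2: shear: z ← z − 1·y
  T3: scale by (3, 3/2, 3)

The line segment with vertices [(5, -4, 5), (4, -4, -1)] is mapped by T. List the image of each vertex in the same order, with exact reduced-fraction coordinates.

image vertices: (240/13, -69/26, 264/13), (204/13, -42/13, 45/13)

T1 rotate right-handed about the z-axis with cos θ = 12/13, sin θ = 5/13: (5, -4, 5) → (80/13, -23/13, 5); (4, -4, -1) → (68/13, -28/13, -1)
T2 shear: z ← z − 1·y: (80/13, -23/13, 5) → (80/13, -23/13, 88/13); (68/13, -28/13, -1) → (68/13, -28/13, 15/13)
T3 scale by (3, 3/2, 3): (80/13, -23/13, 88/13) → (240/13, -69/26, 264/13); (68/13, -28/13, 15/13) → (204/13, -42/13, 45/13)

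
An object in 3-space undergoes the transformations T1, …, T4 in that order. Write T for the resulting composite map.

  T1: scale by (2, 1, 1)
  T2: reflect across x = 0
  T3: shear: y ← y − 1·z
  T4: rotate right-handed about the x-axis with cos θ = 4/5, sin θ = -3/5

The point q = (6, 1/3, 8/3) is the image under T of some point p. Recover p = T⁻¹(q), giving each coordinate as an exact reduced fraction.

p = (-3, 1, 7/3)

T1 = [2 0 0 0; 0 1 0 0; 0 0 1 0; 0 0 0 1]
T2·T1 = [-2 0 0 0; 0 1 0 0; 0 0 1 0; 0 0 0 1]
T3·…·T1 = [-2 0 0 0; 0 1 -1 0; 0 0 1 0; 0 0 0 1]
T4·…·T1 = [-2 0 0 0; 0 4/5 -1/5 0; 0 -3/5 7/5 0; 0 0 0 1]
det M = -2; M⁻¹ = [-1/2 0 0 0; 0 7/5 1/5 0; 0 3/5 4/5 0; 0 0 0 1]
M⁻¹ · (6, 1/3, 8/3)ᵀ = (-3, 1, 7/3)ᵀ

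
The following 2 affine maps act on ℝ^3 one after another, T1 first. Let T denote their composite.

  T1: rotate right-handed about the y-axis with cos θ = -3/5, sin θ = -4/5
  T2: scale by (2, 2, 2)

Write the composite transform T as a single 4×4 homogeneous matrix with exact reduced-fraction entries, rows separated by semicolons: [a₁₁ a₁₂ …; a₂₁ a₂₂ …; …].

T1 = [-3/5 0 -4/5 0; 0 1 0 0; 4/5 0 -3/5 0; 0 0 0 1]
T2·T1 = [-6/5 0 -8/5 0; 0 2 0 0; 8/5 0 -6/5 0; 0 0 0 1]

T = [-6/5 0 -8/5 0; 0 2 0 0; 8/5 0 -6/5 0; 0 0 0 1]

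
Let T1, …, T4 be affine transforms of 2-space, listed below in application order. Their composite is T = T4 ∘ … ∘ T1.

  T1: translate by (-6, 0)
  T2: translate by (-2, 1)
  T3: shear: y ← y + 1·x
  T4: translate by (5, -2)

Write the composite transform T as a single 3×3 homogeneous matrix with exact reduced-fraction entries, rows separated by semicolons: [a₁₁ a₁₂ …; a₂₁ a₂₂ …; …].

T = [1 0 -3; 1 1 -9; 0 0 1]

T1 = [1 0 -6; 0 1 0; 0 0 1]
T2·T1 = [1 0 -8; 0 1 1; 0 0 1]
T3·…·T1 = [1 0 -8; 1 1 -7; 0 0 1]
T4·…·T1 = [1 0 -3; 1 1 -9; 0 0 1]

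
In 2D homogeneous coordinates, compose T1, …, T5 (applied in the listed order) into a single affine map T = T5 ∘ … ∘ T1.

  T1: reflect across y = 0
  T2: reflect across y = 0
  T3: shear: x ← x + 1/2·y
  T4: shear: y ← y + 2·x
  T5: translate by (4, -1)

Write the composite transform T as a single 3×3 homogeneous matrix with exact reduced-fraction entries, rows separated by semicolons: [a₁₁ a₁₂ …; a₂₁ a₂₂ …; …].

T1 = [1 0 0; 0 -1 0; 0 0 1]
T2·T1 = [1 0 0; 0 1 0; 0 0 1]
T3·…·T1 = [1 1/2 0; 0 1 0; 0 0 1]
T4·…·T1 = [1 1/2 0; 2 2 0; 0 0 1]
T5·…·T1 = [1 1/2 4; 2 2 -1; 0 0 1]

T = [1 1/2 4; 2 2 -1; 0 0 1]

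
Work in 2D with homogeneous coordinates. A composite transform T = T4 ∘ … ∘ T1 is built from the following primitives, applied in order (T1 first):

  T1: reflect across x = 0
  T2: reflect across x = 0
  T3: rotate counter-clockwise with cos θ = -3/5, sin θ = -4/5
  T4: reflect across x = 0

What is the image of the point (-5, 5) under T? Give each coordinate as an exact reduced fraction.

T(p) = (-7, 1)

T1 reflect across x = 0: (-5, 5) → (5, 5)
T2 reflect across x = 0: (5, 5) → (-5, 5)
T3 rotate counter-clockwise with cos θ = -3/5, sin θ = -4/5: (-5, 5) → (7, 1)
T4 reflect across x = 0: (7, 1) → (-7, 1)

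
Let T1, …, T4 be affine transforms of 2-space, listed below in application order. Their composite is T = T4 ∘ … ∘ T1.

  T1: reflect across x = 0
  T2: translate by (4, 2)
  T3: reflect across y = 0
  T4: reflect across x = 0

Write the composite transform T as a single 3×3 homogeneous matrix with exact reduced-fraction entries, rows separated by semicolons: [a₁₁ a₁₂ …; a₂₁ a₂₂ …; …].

T1 = [-1 0 0; 0 1 0; 0 0 1]
T2·T1 = [-1 0 4; 0 1 2; 0 0 1]
T3·…·T1 = [-1 0 4; 0 -1 -2; 0 0 1]
T4·…·T1 = [1 0 -4; 0 -1 -2; 0 0 1]

T = [1 0 -4; 0 -1 -2; 0 0 1]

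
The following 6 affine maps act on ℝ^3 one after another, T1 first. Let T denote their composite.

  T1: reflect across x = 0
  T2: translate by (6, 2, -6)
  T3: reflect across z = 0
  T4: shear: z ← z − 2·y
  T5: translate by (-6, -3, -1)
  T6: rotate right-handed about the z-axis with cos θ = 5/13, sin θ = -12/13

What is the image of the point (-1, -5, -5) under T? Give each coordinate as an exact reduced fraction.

T1 reflect across x = 0: (-1, -5, -5) → (1, -5, -5)
T2 translate by (6, 2, -6): (1, -5, -5) → (7, -3, -11)
T3 reflect across z = 0: (7, -3, -11) → (7, -3, 11)
T4 shear: z ← z − 2·y: (7, -3, 11) → (7, -3, 17)
T5 translate by (-6, -3, -1): (7, -3, 17) → (1, -6, 16)
T6 rotate right-handed about the z-axis with cos θ = 5/13, sin θ = -12/13: (1, -6, 16) → (-67/13, -42/13, 16)

T(p) = (-67/13, -42/13, 16)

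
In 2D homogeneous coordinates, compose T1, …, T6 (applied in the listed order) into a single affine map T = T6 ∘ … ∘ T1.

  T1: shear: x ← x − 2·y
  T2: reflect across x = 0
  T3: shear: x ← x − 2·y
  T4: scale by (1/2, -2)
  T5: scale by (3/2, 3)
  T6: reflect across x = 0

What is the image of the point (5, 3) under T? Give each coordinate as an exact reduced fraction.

T(p) = (15/4, -18)

T1 shear: x ← x − 2·y: (5, 3) → (-1, 3)
T2 reflect across x = 0: (-1, 3) → (1, 3)
T3 shear: x ← x − 2·y: (1, 3) → (-5, 3)
T4 scale by (1/2, -2): (-5, 3) → (-5/2, -6)
T5 scale by (3/2, 3): (-5/2, -6) → (-15/4, -18)
T6 reflect across x = 0: (-15/4, -18) → (15/4, -18)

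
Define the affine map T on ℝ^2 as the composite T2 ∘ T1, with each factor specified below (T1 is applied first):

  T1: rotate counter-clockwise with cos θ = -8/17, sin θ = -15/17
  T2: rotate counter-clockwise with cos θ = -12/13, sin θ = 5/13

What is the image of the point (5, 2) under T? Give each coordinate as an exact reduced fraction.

T1 rotate counter-clockwise with cos θ = -8/17, sin θ = -15/17: (5, 2) → (-10/17, -91/17)
T2 rotate counter-clockwise with cos θ = -12/13, sin θ = 5/13: (-10/17, -91/17) → (575/221, 1042/221)

T(p) = (575/221, 1042/221)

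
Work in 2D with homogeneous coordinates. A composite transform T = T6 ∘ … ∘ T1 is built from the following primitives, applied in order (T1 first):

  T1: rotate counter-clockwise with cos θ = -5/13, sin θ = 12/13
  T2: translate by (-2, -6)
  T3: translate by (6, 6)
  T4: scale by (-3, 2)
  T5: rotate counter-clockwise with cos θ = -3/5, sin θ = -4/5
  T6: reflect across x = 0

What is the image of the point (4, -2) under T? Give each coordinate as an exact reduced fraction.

T1 rotate counter-clockwise with cos θ = -5/13, sin θ = 12/13: (4, -2) → (4/13, 58/13)
T2 translate by (-2, -6): (4/13, 58/13) → (-22/13, -20/13)
T3 translate by (6, 6): (-22/13, -20/13) → (56/13, 58/13)
T4 scale by (-3, 2): (56/13, 58/13) → (-168/13, 116/13)
T5 rotate counter-clockwise with cos θ = -3/5, sin θ = -4/5: (-168/13, 116/13) → (968/65, 324/65)
T6 reflect across x = 0: (968/65, 324/65) → (-968/65, 324/65)

T(p) = (-968/65, 324/65)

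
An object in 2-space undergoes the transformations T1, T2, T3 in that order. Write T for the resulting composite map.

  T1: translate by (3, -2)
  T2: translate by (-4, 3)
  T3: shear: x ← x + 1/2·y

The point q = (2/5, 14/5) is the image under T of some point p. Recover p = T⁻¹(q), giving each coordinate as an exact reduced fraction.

T1 = [1 0 3; 0 1 -2; 0 0 1]
T2·T1 = [1 0 -1; 0 1 1; 0 0 1]
T3·…·T1 = [1 1/2 -1/2; 0 1 1; 0 0 1]
det M = 1; M⁻¹ = [1 -1/2 1; 0 1 -1; 0 0 1]
M⁻¹ · (2/5, 14/5)ᵀ = (0, 9/5)ᵀ

p = (0, 9/5)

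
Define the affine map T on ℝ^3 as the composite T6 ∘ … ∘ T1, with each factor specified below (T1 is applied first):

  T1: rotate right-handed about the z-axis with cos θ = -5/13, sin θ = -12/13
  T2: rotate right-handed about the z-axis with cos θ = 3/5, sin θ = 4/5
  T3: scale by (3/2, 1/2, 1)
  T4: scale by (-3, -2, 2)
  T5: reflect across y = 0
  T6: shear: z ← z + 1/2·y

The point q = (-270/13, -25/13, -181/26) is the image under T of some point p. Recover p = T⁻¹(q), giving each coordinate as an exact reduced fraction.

p = (4, 3, -3)

T1 = [-5/13 12/13 0 0; -12/13 -5/13 0 0; 0 0 1 0; 0 0 0 1]
T2·T1 = [33/65 56/65 0 0; -56/65 33/65 0 0; 0 0 1 0; 0 0 0 1]
T3·…·T1 = [99/130 84/65 0 0; -28/65 33/130 0 0; 0 0 1 0; 0 0 0 1]
T4·…·T1 = [-297/130 -252/65 0 0; 56/65 -33/65 0 0; 0 0 2 0; 0 0 0 1]
T5·…·T1 = [-297/130 -252/65 0 0; -56/65 33/65 0 0; 0 0 2 0; 0 0 0 1]
T6·…·T1 = [-297/130 -252/65 0 0; -56/65 33/65 0 0; -28/65 33/130 2 0; 0 0 0 1]
det M = -9; M⁻¹ = [-22/195 -56/65 0 0; -112/585 33/65 0 0; 0 -1/4 1/2 0; 0 0 0 1]
M⁻¹ · (-270/13, -25/13, -181/26)ᵀ = (4, 3, -3)ᵀ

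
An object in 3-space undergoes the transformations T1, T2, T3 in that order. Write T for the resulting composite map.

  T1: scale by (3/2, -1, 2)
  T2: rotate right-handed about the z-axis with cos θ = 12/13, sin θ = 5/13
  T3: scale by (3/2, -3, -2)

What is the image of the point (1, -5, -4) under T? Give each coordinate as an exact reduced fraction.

T(p) = (-21/26, -405/26, 16)

T1 scale by (3/2, -1, 2): (1, -5, -4) → (3/2, 5, -8)
T2 rotate right-handed about the z-axis with cos θ = 12/13, sin θ = 5/13: (3/2, 5, -8) → (-7/13, 135/26, -8)
T3 scale by (3/2, -3, -2): (-7/13, 135/26, -8) → (-21/26, -405/26, 16)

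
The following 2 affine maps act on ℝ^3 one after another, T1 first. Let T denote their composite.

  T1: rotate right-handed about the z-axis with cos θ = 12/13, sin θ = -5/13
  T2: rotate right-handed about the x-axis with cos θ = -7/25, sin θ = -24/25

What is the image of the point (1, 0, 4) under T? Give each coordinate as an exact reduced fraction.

T(p) = (12/13, 1283/325, -244/325)

T1 rotate right-handed about the z-axis with cos θ = 12/13, sin θ = -5/13: (1, 0, 4) → (12/13, -5/13, 4)
T2 rotate right-handed about the x-axis with cos θ = -7/25, sin θ = -24/25: (12/13, -5/13, 4) → (12/13, 1283/325, -244/325)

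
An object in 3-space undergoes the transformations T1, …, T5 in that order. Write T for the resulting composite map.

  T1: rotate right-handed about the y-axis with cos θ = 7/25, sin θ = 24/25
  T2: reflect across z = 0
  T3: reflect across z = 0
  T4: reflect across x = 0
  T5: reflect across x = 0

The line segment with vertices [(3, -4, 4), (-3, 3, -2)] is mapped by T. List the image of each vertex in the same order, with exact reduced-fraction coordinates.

T1 rotate right-handed about the y-axis with cos θ = 7/25, sin θ = 24/25: (3, -4, 4) → (117/25, -4, -44/25); (-3, 3, -2) → (-69/25, 3, 58/25)
T2 reflect across z = 0: (117/25, -4, -44/25) → (117/25, -4, 44/25); (-69/25, 3, 58/25) → (-69/25, 3, -58/25)
T3 reflect across z = 0: (117/25, -4, 44/25) → (117/25, -4, -44/25); (-69/25, 3, -58/25) → (-69/25, 3, 58/25)
T4 reflect across x = 0: (117/25, -4, -44/25) → (-117/25, -4, -44/25); (-69/25, 3, 58/25) → (69/25, 3, 58/25)
T5 reflect across x = 0: (-117/25, -4, -44/25) → (117/25, -4, -44/25); (69/25, 3, 58/25) → (-69/25, 3, 58/25)

image vertices: (117/25, -4, -44/25), (-69/25, 3, 58/25)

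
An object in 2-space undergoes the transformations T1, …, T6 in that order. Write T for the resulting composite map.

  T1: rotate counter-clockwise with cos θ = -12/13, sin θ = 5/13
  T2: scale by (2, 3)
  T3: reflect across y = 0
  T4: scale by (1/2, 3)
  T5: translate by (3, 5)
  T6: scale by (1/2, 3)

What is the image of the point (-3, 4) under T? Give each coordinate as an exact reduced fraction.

T(p) = (55/26, 1896/13)

T1 rotate counter-clockwise with cos θ = -12/13, sin θ = 5/13: (-3, 4) → (16/13, -63/13)
T2 scale by (2, 3): (16/13, -63/13) → (32/13, -189/13)
T3 reflect across y = 0: (32/13, -189/13) → (32/13, 189/13)
T4 scale by (1/2, 3): (32/13, 189/13) → (16/13, 567/13)
T5 translate by (3, 5): (16/13, 567/13) → (55/13, 632/13)
T6 scale by (1/2, 3): (55/13, 632/13) → (55/26, 1896/13)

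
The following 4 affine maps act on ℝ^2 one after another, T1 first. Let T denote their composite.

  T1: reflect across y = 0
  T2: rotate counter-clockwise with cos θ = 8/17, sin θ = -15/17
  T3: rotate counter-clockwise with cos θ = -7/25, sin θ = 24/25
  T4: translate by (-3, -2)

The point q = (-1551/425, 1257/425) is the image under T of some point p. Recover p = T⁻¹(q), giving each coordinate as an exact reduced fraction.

T1 = [1 0 0; 0 -1 0; 0 0 1]
T2·T1 = [8/17 -15/17 0; -15/17 -8/17 0; 0 0 1]
T3·…·T1 = [304/425 297/425 0; 297/425 -304/425 0; 0 0 1]
T4·…·T1 = [304/425 297/425 -3; 297/425 -304/425 -2; 0 0 1]
det M = -1; M⁻¹ = [304/425 297/425 1506/425; 297/425 -304/425 283/425; 0 0 1]
M⁻¹ · (-1551/425, 1257/425)ᵀ = (3, -4)ᵀ

p = (3, -4)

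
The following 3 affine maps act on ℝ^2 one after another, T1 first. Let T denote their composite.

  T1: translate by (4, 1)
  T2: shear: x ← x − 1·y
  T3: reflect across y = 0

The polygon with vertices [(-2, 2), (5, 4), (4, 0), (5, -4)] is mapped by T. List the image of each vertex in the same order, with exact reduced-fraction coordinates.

image vertices: (-1, -3), (4, -5), (7, -1), (12, 3)

T1 translate by (4, 1): (-2, 2) → (2, 3); (5, 4) → (9, 5); (4, 0) → (8, 1); (5, -4) → (9, -3)
T2 shear: x ← x − 1·y: (2, 3) → (-1, 3); (9, 5) → (4, 5); (8, 1) → (7, 1); (9, -3) → (12, -3)
T3 reflect across y = 0: (-1, 3) → (-1, -3); (4, 5) → (4, -5); (7, 1) → (7, -1); (12, -3) → (12, 3)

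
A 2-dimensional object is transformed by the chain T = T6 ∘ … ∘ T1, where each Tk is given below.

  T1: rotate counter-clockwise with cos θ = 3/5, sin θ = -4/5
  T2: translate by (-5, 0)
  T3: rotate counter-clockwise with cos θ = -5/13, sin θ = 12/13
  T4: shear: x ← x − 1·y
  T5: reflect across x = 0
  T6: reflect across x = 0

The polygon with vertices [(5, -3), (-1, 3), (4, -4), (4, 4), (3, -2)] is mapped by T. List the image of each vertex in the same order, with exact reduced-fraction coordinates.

T1 rotate counter-clockwise with cos θ = 3/5, sin θ = -4/5: (5, -3) → (3/5, -29/5); (-1, 3) → (9/5, 13/5); (4, -4) → (-4/5, -28/5); (4, 4) → (28/5, -4/5); (3, -2) → (1/5, -18/5)
T2 translate by (-5, 0): (3/5, -29/5) → (-22/5, -29/5); (9/5, 13/5) → (-16/5, 13/5); (-4/5, -28/5) → (-29/5, -28/5); (28/5, -4/5) → (3/5, -4/5); (1/5, -18/5) → (-24/5, -18/5)
T3 rotate counter-clockwise with cos θ = -5/13, sin θ = 12/13: (-22/5, -29/5) → (458/65, -119/65); (-16/5, 13/5) → (-76/65, -257/65); (-29/5, -28/5) → (37/5, -16/5); (3/5, -4/5) → (33/65, 56/65); (-24/5, -18/5) → (336/65, -198/65)
T4 shear: x ← x − 1·y: (458/65, -119/65) → (577/65, -119/65); (-76/65, -257/65) → (181/65, -257/65); (37/5, -16/5) → (53/5, -16/5); (33/65, 56/65) → (-23/65, 56/65); (336/65, -198/65) → (534/65, -198/65)
T5 reflect across x = 0: (577/65, -119/65) → (-577/65, -119/65); (181/65, -257/65) → (-181/65, -257/65); (53/5, -16/5) → (-53/5, -16/5); (-23/65, 56/65) → (23/65, 56/65); (534/65, -198/65) → (-534/65, -198/65)
T6 reflect across x = 0: (-577/65, -119/65) → (577/65, -119/65); (-181/65, -257/65) → (181/65, -257/65); (-53/5, -16/5) → (53/5, -16/5); (23/65, 56/65) → (-23/65, 56/65); (-534/65, -198/65) → (534/65, -198/65)

image vertices: (577/65, -119/65), (181/65, -257/65), (53/5, -16/5), (-23/65, 56/65), (534/65, -198/65)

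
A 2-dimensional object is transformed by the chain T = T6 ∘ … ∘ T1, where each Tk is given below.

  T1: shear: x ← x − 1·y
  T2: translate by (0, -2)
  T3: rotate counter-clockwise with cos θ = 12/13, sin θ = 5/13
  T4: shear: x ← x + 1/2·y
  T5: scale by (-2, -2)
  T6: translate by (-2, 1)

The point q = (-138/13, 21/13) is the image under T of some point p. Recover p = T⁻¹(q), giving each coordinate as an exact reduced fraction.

T1 = [1 -1 0; 0 1 0; 0 0 1]
T2·T1 = [1 -1 0; 0 1 -2; 0 0 1]
T3·…·T1 = [12/13 -17/13 10/13; 5/13 7/13 -24/13; 0 0 1]
T4·…·T1 = [29/26 -27/26 -2/13; 5/13 7/13 -24/13; 0 0 1]
T5·…·T1 = [-29/13 27/13 4/13; -10/13 -14/13 48/13; 0 0 1]
T6·…·T1 = [-29/13 27/13 -22/13; -10/13 -14/13 61/13; 0 0 1]
det M = 4; M⁻¹ = [-7/26 -27/52 103/52; 5/26 -29/52 153/52; 0 0 1]
M⁻¹ · (-138/13, 21/13)ᵀ = (4, 0)ᵀ

p = (4, 0)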